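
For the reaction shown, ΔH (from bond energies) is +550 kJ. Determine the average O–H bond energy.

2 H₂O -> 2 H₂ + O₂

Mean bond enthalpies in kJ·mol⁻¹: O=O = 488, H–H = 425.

D(O–H) ≈ 472 kJ/mol

Let D be the O–H bond energy.
Σ(broken) = 4×D = 4D
Σ(formed) = 2×425 + 1×488 = 1338
ΔH = Σ(broken) − Σ(formed) = (4D) − (1338) = −1338 + 4D
Setting this equal to +550 kJ gives 4D = 1888, so D = 472 kJ/mol.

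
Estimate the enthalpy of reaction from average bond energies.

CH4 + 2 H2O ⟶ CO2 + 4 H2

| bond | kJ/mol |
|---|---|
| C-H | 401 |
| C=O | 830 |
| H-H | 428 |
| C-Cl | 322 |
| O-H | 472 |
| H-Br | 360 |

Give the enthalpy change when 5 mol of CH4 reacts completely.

Bonds broken (reactants):
  C-H: 4 × 401 = 1604
  O-H: 4 × 472 = 1888
  Σ(broken) = 3492 kJ
Bonds formed (products):
  C=O: 2 × 830 = 1660
  H-H: 4 × 428 = 1712
  Σ(formed) = 3372 kJ
ΔH = Σ(broken) − Σ(formed) = 3492 − 3372 = +120 kJ
For 5× the reaction as written: 5 × (+120) = +600 kJ

ΔH = +600 kJ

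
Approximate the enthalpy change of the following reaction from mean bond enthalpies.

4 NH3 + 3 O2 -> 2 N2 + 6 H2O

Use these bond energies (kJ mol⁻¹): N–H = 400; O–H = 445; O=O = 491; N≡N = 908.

ΔH ≈ −883 kJ

Bonds broken (reactants):
  N–H: 12 × 400 = 4800
  O=O: 3 × 491 = 1473
  Σ(broken) = 6273 kJ
Bonds formed (products):
  N≡N: 2 × 908 = 1816
  O–H: 12 × 445 = 5340
  Σ(formed) = 7156 kJ
ΔH = Σ(broken) − Σ(formed) = 6273 − 7156 = −883 kJ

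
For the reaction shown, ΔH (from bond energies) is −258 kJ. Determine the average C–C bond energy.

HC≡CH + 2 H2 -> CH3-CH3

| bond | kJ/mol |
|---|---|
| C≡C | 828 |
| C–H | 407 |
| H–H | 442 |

D(C–C) ≈ 342 kJ/mol

Let D be the C–C bond energy.
Σ(broken) = 1×828 + 2×407 + 2×442 = 2526
Σ(formed) = 1×D + 6×407 = 2442 + D
ΔH = Σ(broken) − Σ(formed) = (2526) − (2442 + D) = +84 − D
Setting this equal to −258 kJ gives D = 342 kJ/mol.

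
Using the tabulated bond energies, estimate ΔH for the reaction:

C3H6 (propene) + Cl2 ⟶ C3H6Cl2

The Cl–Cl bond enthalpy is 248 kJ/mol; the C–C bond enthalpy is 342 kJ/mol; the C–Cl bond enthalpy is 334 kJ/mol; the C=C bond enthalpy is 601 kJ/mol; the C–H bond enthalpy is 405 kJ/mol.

Bonds broken (reactants):
  C–C: 1 × 342 = 342
  C–H: 6 × 405 = 2430
  C=C: 1 × 601 = 601
  Cl–Cl: 1 × 248 = 248
  Σ(broken) = 3621 kJ
Bonds formed (products):
  C–C: 2 × 342 = 684
  C–Cl: 2 × 334 = 668
  C–H: 6 × 405 = 2430
  Σ(formed) = 3782 kJ
ΔH = Σ(broken) − Σ(formed) = 3621 − 3782 = −161 kJ

ΔH ≈ −161 kJ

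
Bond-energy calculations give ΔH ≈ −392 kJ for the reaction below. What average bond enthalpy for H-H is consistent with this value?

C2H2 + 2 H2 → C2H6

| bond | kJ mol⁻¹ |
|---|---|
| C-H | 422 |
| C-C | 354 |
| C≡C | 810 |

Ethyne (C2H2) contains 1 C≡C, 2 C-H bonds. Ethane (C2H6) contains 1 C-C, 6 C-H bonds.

D(H-H) ≈ 420 kJ/mol

Let D be the H-H bond energy.
Σ(broken) = 1×810 + 2×422 + 2×D = 1654 + 2D
Σ(formed) = 1×354 + 6×422 = 2886
ΔH = Σ(broken) − Σ(formed) = (1654 + 2D) − (2886) = −1232 + 2D
Setting this equal to −392 kJ gives 2D = 840, so D = 420 kJ/mol.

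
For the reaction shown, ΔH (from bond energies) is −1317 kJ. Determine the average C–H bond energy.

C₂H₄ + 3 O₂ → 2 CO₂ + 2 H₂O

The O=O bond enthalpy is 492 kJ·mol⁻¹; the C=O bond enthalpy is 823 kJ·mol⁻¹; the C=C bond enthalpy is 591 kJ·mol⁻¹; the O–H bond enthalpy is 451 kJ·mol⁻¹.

Let D be the C–H bond energy.
Σ(broken) = 4×D + 1×591 + 3×492 = 2067 + 4D
Σ(formed) = 4×823 + 4×451 = 5096
ΔH = Σ(broken) − Σ(formed) = (2067 + 4D) − (5096) = −3029 + 4D
Setting this equal to −1317 kJ gives 4D = 1712, so D = 428 kJ/mol.

D(C–H) ≈ 428 kJ/mol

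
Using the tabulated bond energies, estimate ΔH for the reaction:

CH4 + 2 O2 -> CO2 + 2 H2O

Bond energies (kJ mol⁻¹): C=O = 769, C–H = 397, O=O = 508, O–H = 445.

ΔH ≈ −714 kJ

Bonds broken (reactants):
  C–H: 4 × 397 = 1588
  O=O: 2 × 508 = 1016
  Σ(broken) = 2604 kJ
Bonds formed (products):
  C=O: 2 × 769 = 1538
  O–H: 4 × 445 = 1780
  Σ(formed) = 3318 kJ
ΔH = Σ(broken) − Σ(formed) = 2604 − 3318 = −714 kJ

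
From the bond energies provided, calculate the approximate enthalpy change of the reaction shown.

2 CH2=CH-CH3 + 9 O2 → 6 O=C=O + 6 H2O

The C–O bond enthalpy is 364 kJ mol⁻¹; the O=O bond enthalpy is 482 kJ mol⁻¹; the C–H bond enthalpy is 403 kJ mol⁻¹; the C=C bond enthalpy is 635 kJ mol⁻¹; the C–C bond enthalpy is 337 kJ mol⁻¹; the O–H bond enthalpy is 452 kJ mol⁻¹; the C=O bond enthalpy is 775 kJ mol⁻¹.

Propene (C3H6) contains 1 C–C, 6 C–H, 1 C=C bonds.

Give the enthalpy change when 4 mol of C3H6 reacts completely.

ΔH = −7212 kJ

Bonds broken (reactants):
  C–C: 2 × 337 = 674
  C–H: 12 × 403 = 4836
  C=C: 2 × 635 = 1270
  O=O: 9 × 482 = 4338
  Σ(broken) = 11118 kJ
Bonds formed (products):
  C=O: 12 × 775 = 9300
  O–H: 12 × 452 = 5424
  Σ(formed) = 14724 kJ
ΔH = Σ(broken) − Σ(formed) = 11118 − 14724 = −3606 kJ
For 2× the reaction as written: 2 × (−3606) = −7212 kJ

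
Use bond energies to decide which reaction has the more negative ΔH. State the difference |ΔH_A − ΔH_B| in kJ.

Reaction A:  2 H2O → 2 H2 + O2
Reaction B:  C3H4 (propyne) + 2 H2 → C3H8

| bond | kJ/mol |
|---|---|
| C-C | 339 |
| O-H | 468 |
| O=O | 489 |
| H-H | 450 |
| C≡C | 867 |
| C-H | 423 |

Reaction B, by 747 kJ

Reaction A:
  Bonds broken (reactants):
    O-H: 4 × 468 = 1872
    Σ(broken) = 1872 kJ
  Bonds formed (products):
    H-H: 2 × 450 = 900
    O=O: 1 × 489 = 489
    Σ(formed) = 1389 kJ
  ΔH_A = 1872 − 1389 = +483 kJ
Reaction B:
  Bonds broken (reactants):
    C≡C: 1 × 867 = 867
    C-C: 1 × 339 = 339
    C-H: 4 × 423 = 1692
    H-H: 2 × 450 = 900
    Σ(broken) = 3798 kJ
  Bonds formed (products):
    C-C: 2 × 339 = 678
    C-H: 8 × 423 = 3384
    Σ(formed) = 4062 kJ
  ΔH_B = 3798 − 4062 = −264 kJ
ΔH_A − ΔH_B = +747 kJ, so reaction B has the more negative ΔH; |ΔH_A − ΔH_B| = 747 kJ.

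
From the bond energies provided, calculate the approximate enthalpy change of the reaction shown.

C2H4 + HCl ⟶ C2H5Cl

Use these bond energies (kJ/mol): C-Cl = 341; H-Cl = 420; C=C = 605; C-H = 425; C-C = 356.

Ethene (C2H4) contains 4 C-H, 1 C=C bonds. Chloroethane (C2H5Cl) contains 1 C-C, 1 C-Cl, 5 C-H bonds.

ΔH ≈ −97 kJ

Bonds broken (reactants):
  C-H: 4 × 425 = 1700
  C=C: 1 × 605 = 605
  H-Cl: 1 × 420 = 420
  Σ(broken) = 2725 kJ
Bonds formed (products):
  C-C: 1 × 356 = 356
  C-Cl: 1 × 341 = 341
  C-H: 5 × 425 = 2125
  Σ(formed) = 2822 kJ
ΔH = Σ(broken) − Σ(formed) = 2725 − 2822 = −97 kJ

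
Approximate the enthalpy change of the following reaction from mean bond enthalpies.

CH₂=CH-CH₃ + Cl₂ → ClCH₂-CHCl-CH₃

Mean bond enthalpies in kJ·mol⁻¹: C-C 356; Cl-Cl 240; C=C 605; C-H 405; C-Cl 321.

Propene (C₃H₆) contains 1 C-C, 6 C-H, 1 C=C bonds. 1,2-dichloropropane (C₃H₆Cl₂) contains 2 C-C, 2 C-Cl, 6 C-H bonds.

ΔH ≈ −153 kJ

Bonds broken (reactants):
  C-C: 1 × 356 = 356
  C-H: 6 × 405 = 2430
  C=C: 1 × 605 = 605
  Cl-Cl: 1 × 240 = 240
  Σ(broken) = 3631 kJ
Bonds formed (products):
  C-C: 2 × 356 = 712
  C-Cl: 2 × 321 = 642
  C-H: 6 × 405 = 2430
  Σ(formed) = 3784 kJ
ΔH = Σ(broken) − Σ(formed) = 3631 − 3784 = −153 kJ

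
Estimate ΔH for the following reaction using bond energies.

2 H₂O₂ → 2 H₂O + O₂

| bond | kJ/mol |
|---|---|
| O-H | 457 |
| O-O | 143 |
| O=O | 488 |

ΔH ≈ −202 kJ

Bonds broken (reactants):
  O-H: 4 × 457 = 1828
  O-O: 2 × 143 = 286
  Σ(broken) = 2114 kJ
Bonds formed (products):
  O-H: 4 × 457 = 1828
  O=O: 1 × 488 = 488
  Σ(formed) = 2316 kJ
ΔH = Σ(broken) − Σ(formed) = 2114 − 2316 = −202 kJ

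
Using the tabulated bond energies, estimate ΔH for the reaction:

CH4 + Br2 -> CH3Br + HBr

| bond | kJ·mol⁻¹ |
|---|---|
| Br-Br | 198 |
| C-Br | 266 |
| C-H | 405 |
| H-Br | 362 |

ΔH ≈ −25 kJ

Bonds broken (reactants):
  Br-Br: 1 × 198 = 198
  C-H: 4 × 405 = 1620
  Σ(broken) = 1818 kJ
Bonds formed (products):
  C-Br: 1 × 266 = 266
  C-H: 3 × 405 = 1215
  H-Br: 1 × 362 = 362
  Σ(formed) = 1843 kJ
ΔH = Σ(broken) − Σ(formed) = 1818 − 1843 = −25 kJ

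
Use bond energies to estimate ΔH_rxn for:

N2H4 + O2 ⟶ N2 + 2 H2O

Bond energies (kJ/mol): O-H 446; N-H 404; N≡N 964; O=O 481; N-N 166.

ΔH ≈ −485 kJ

Bonds broken (reactants):
  N-H: 4 × 404 = 1616
  N-N: 1 × 166 = 166
  O=O: 1 × 481 = 481
  Σ(broken) = 2263 kJ
Bonds formed (products):
  N≡N: 1 × 964 = 964
  O-H: 4 × 446 = 1784
  Σ(formed) = 2748 kJ
ΔH = Σ(broken) − Σ(formed) = 2263 − 2748 = −485 kJ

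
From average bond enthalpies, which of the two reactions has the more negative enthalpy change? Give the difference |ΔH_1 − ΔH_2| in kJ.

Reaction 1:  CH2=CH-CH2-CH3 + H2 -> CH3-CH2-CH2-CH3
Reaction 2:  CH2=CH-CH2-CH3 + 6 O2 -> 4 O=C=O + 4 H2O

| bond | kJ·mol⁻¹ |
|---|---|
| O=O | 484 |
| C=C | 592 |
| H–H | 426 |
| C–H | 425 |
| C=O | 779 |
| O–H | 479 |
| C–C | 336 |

Reaction 1:
  Bonds broken (reactants):
    C–C: 2 × 336 = 672
    C–H: 8 × 425 = 3400
    C=C: 1 × 592 = 592
    H–H: 1 × 426 = 426
    Σ(broken) = 5090 kJ
  Bonds formed (products):
    C–C: 3 × 336 = 1008
    C–H: 10 × 425 = 4250
    Σ(formed) = 5258 kJ
  ΔH_1 = 5090 − 5258 = −168 kJ
Reaction 2:
  Bonds broken (reactants):
    C–C: 2 × 336 = 672
    C–H: 8 × 425 = 3400
    C=C: 1 × 592 = 592
    O=O: 6 × 484 = 2904
    Σ(broken) = 7568 kJ
  Bonds formed (products):
    C=O: 8 × 779 = 6232
    O–H: 8 × 479 = 3832
    Σ(formed) = 10064 kJ
  ΔH_2 = 7568 − 10064 = −2496 kJ
ΔH_1 − ΔH_2 = +2328 kJ, so reaction 2 has the more negative ΔH; |ΔH_1 − ΔH_2| = 2328 kJ.

Reaction 2, by 2328 kJ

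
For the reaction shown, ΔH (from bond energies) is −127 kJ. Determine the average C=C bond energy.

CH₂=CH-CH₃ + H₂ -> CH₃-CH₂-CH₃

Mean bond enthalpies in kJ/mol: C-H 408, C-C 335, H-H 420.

Let D be the C=C bond energy.
Σ(broken) = 1×335 + 6×408 + 1×D + 1×420 = 3203 + D
Σ(formed) = 2×335 + 8×408 = 3934
ΔH = Σ(broken) − Σ(formed) = (3203 + D) − (3934) = −731 + D
Setting this equal to −127 kJ gives D = 604 kJ/mol.

D(C=C) ≈ 604 kJ/mol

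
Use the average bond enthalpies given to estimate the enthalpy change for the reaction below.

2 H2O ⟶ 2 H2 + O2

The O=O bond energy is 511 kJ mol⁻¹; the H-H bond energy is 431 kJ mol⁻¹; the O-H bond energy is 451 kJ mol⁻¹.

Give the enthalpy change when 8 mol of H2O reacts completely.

ΔH = +1724 kJ

Bonds broken (reactants):
  O-H: 4 × 451 = 1804
  Σ(broken) = 1804 kJ
Bonds formed (products):
  H-H: 2 × 431 = 862
  O=O: 1 × 511 = 511
  Σ(formed) = 1373 kJ
ΔH = Σ(broken) − Σ(formed) = 1804 − 1373 = +431 kJ
For 4× the reaction as written: 4 × (+431) = +1724 kJ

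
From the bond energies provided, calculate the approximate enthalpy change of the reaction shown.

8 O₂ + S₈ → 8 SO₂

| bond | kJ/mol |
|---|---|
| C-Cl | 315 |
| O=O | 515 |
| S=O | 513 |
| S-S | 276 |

Bonds broken (reactants):
  O=O: 8 × 515 = 4120
  S-S: 8 × 276 = 2208
  Σ(broken) = 6328 kJ
Bonds formed (products):
  S=O: 16 × 513 = 8208
  Σ(formed) = 8208 kJ
ΔH = Σ(broken) − Σ(formed) = 6328 − 8208 = −1880 kJ

ΔH ≈ −1880 kJ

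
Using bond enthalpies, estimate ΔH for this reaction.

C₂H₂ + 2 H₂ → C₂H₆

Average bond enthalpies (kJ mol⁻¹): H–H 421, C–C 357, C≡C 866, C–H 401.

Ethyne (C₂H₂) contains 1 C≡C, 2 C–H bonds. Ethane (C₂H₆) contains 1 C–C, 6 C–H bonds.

ΔH ≈ −253 kJ

Bonds broken (reactants):
  C≡C: 1 × 866 = 866
  C–H: 2 × 401 = 802
  H–H: 2 × 421 = 842
  Σ(broken) = 2510 kJ
Bonds formed (products):
  C–C: 1 × 357 = 357
  C–H: 6 × 401 = 2406
  Σ(formed) = 2763 kJ
ΔH = Σ(broken) − Σ(formed) = 2510 − 2763 = −253 kJ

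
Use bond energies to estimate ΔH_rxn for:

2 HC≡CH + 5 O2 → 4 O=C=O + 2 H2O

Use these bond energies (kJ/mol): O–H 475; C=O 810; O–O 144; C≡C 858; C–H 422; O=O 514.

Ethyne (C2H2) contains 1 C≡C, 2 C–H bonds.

Bonds broken (reactants):
  C≡C: 2 × 858 = 1716
  C–H: 4 × 422 = 1688
  O=O: 5 × 514 = 2570
  Σ(broken) = 5974 kJ
Bonds formed (products):
  C=O: 8 × 810 = 6480
  O–H: 4 × 475 = 1900
  Σ(formed) = 8380 kJ
ΔH = Σ(broken) − Σ(formed) = 5974 − 8380 = −2406 kJ

ΔH ≈ −2406 kJ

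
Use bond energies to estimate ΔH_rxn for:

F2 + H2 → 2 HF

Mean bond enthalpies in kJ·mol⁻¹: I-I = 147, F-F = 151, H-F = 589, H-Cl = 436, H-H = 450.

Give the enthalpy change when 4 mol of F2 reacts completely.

Bonds broken (reactants):
  F-F: 1 × 151 = 151
  H-H: 1 × 450 = 450
  Σ(broken) = 601 kJ
Bonds formed (products):
  H-F: 2 × 589 = 1178
  Σ(formed) = 1178 kJ
ΔH = Σ(broken) − Σ(formed) = 601 − 1178 = −577 kJ
For 4× the reaction as written: 4 × (−577) = −2308 kJ

ΔH = −2308 kJ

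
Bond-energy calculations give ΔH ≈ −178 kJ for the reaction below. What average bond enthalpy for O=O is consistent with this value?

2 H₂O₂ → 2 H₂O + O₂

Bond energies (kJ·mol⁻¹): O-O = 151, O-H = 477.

Let D be the O=O bond energy.
Σ(broken) = 4×477 + 2×151 = 2210
Σ(formed) = 4×477 + 1×D = 1908 + D
ΔH = Σ(broken) − Σ(formed) = (2210) − (1908 + D) = +302 − D
Setting this equal to −178 kJ gives D = 480 kJ/mol.

D(O=O) ≈ 480 kJ/mol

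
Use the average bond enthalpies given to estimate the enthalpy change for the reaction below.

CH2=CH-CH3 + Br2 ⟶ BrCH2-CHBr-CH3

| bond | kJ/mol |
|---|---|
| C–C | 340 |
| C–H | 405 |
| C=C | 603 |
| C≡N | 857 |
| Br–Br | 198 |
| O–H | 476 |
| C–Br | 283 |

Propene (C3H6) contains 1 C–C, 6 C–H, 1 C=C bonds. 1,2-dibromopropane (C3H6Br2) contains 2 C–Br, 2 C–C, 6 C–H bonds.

ΔH ≈ −105 kJ

Bonds broken (reactants):
  Br–Br: 1 × 198 = 198
  C–C: 1 × 340 = 340
  C–H: 6 × 405 = 2430
  C=C: 1 × 603 = 603
  Σ(broken) = 3571 kJ
Bonds formed (products):
  C–Br: 2 × 283 = 566
  C–C: 2 × 340 = 680
  C–H: 6 × 405 = 2430
  Σ(formed) = 3676 kJ
ΔH = Σ(broken) − Σ(formed) = 3571 − 3676 = −105 kJ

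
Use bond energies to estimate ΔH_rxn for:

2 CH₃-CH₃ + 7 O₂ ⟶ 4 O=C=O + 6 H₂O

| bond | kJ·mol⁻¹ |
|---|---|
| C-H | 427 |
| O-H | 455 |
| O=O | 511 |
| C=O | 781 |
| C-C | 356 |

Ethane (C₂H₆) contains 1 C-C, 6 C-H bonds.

Bonds broken (reactants):
  C-C: 2 × 356 = 712
  C-H: 12 × 427 = 5124
  O=O: 7 × 511 = 3577
  Σ(broken) = 9413 kJ
Bonds formed (products):
  C=O: 8 × 781 = 6248
  O-H: 12 × 455 = 5460
  Σ(formed) = 11708 kJ
ΔH = Σ(broken) − Σ(formed) = 9413 − 11708 = −2295 kJ

ΔH ≈ −2295 kJ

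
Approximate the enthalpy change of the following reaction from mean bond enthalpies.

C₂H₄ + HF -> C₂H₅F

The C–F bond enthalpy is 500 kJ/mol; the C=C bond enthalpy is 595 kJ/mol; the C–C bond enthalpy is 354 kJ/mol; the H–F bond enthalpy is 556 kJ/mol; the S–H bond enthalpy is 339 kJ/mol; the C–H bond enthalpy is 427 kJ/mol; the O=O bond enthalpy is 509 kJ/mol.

Bonds broken (reactants):
  C–H: 4 × 427 = 1708
  C=C: 1 × 595 = 595
  H–F: 1 × 556 = 556
  Σ(broken) = 2859 kJ
Bonds formed (products):
  C–C: 1 × 354 = 354
  C–F: 1 × 500 = 500
  C–H: 5 × 427 = 2135
  Σ(formed) = 2989 kJ
ΔH = Σ(broken) − Σ(formed) = 2859 − 2989 = −130 kJ

ΔH ≈ −130 kJ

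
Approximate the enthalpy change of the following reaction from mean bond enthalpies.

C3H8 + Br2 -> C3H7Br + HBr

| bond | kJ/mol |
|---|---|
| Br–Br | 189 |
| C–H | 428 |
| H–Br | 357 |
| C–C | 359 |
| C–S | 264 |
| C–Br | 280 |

Bonds broken (reactants):
  Br–Br: 1 × 189 = 189
  C–C: 2 × 359 = 718
  C–H: 8 × 428 = 3424
  Σ(broken) = 4331 kJ
Bonds formed (products):
  C–Br: 1 × 280 = 280
  C–C: 2 × 359 = 718
  C–H: 7 × 428 = 2996
  H–Br: 1 × 357 = 357
  Σ(formed) = 4351 kJ
ΔH = Σ(broken) − Σ(formed) = 4331 − 4351 = −20 kJ

ΔH ≈ −20 kJ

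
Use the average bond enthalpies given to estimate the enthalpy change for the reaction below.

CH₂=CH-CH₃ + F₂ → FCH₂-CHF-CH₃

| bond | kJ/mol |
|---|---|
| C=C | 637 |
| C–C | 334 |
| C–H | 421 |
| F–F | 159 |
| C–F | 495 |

Bonds broken (reactants):
  C–C: 1 × 334 = 334
  C–H: 6 × 421 = 2526
  C=C: 1 × 637 = 637
  F–F: 1 × 159 = 159
  Σ(broken) = 3656 kJ
Bonds formed (products):
  C–C: 2 × 334 = 668
  C–F: 2 × 495 = 990
  C–H: 6 × 421 = 2526
  Σ(formed) = 4184 kJ
ΔH = Σ(broken) − Σ(formed) = 3656 − 4184 = −528 kJ

ΔH ≈ −528 kJ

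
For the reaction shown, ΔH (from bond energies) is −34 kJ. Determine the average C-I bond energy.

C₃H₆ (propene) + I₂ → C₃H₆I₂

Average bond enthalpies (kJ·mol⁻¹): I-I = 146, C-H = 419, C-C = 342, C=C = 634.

Let D be the C-I bond energy.
Σ(broken) = 1×342 + 6×419 + 1×634 + 1×146 = 3636
Σ(formed) = 2×342 + 6×419 + 2×D = 3198 + 2D
ΔH = Σ(broken) − Σ(formed) = (3636) − (3198 + 2D) = +438 − 2D
Setting this equal to −34 kJ gives 2D = 472, so D = 236 kJ/mol.

D(C-I) ≈ 236 kJ/mol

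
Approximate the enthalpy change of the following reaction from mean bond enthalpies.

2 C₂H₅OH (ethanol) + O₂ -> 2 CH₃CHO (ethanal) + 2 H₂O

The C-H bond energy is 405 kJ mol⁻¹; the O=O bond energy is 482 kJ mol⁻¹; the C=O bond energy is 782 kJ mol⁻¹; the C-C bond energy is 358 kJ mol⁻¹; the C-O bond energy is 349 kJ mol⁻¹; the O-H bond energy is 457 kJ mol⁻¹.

Bonds broken (reactants):
  C-C: 2 × 358 = 716
  C-H: 10 × 405 = 4050
  C-O: 2 × 349 = 698
  O-H: 2 × 457 = 914
  O=O: 1 × 482 = 482
  Σ(broken) = 6860 kJ
Bonds formed (products):
  C-C: 2 × 358 = 716
  C-H: 8 × 405 = 3240
  C=O: 2 × 782 = 1564
  O-H: 4 × 457 = 1828
  Σ(formed) = 7348 kJ
ΔH = Σ(broken) − Σ(formed) = 6860 − 7348 = −488 kJ

ΔH ≈ −488 kJ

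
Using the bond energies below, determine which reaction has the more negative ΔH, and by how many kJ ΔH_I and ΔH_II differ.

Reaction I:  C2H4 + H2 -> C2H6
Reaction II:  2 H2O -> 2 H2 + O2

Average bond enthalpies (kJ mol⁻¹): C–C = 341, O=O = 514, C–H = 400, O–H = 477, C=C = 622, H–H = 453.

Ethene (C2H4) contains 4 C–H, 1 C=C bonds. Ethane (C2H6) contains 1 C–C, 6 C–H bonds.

Reaction I:
  Bonds broken (reactants):
    C–H: 4 × 400 = 1600
    C=C: 1 × 622 = 622
    H–H: 1 × 453 = 453
    Σ(broken) = 2675 kJ
  Bonds formed (products):
    C–C: 1 × 341 = 341
    C–H: 6 × 400 = 2400
    Σ(formed) = 2741 kJ
  ΔH_I = 2675 − 2741 = −66 kJ
Reaction II:
  Bonds broken (reactants):
    O–H: 4 × 477 = 1908
    Σ(broken) = 1908 kJ
  Bonds formed (products):
    H–H: 2 × 453 = 906
    O=O: 1 × 514 = 514
    Σ(formed) = 1420 kJ
  ΔH_II = 1908 − 1420 = +488 kJ
ΔH_I − ΔH_II = −554 kJ, so reaction I has the more negative ΔH; |ΔH_I − ΔH_II| = 554 kJ.

Reaction I, by 554 kJ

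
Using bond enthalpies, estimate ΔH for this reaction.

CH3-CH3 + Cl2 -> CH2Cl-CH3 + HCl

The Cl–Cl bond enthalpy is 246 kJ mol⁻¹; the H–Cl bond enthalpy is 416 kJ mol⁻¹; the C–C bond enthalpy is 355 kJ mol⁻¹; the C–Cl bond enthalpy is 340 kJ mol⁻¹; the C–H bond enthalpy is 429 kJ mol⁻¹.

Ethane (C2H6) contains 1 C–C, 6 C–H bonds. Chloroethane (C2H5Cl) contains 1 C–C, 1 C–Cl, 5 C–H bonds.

Bonds broken (reactants):
  C–C: 1 × 355 = 355
  C–H: 6 × 429 = 2574
  Cl–Cl: 1 × 246 = 246
  Σ(broken) = 3175 kJ
Bonds formed (products):
  C–C: 1 × 355 = 355
  C–Cl: 1 × 340 = 340
  C–H: 5 × 429 = 2145
  H–Cl: 1 × 416 = 416
  Σ(formed) = 3256 kJ
ΔH = Σ(broken) − Σ(formed) = 3175 − 3256 = −81 kJ

ΔH ≈ −81 kJ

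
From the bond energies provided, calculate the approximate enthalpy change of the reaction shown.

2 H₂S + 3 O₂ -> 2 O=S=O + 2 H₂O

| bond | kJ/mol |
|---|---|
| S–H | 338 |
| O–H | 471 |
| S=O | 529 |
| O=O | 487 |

Bonds broken (reactants):
  O=O: 3 × 487 = 1461
  S–H: 4 × 338 = 1352
  Σ(broken) = 2813 kJ
Bonds formed (products):
  O–H: 4 × 471 = 1884
  S=O: 4 × 529 = 2116
  Σ(formed) = 4000 kJ
ΔH = Σ(broken) − Σ(formed) = 2813 − 4000 = −1187 kJ

ΔH ≈ −1187 kJ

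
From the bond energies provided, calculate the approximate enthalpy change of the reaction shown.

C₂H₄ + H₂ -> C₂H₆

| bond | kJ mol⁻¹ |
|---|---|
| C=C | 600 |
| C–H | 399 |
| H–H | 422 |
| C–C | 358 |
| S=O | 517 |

Bonds broken (reactants):
  C–H: 4 × 399 = 1596
  C=C: 1 × 600 = 600
  H–H: 1 × 422 = 422
  Σ(broken) = 2618 kJ
Bonds formed (products):
  C–C: 1 × 358 = 358
  C–H: 6 × 399 = 2394
  Σ(formed) = 2752 kJ
ΔH = Σ(broken) − Σ(formed) = 2618 − 2752 = −134 kJ

ΔH ≈ −134 kJ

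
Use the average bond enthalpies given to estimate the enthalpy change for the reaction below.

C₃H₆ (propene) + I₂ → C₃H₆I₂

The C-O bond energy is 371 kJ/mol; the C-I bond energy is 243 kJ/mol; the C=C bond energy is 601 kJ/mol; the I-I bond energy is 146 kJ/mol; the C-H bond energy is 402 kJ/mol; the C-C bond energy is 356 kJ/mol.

Bonds broken (reactants):
  C-C: 1 × 356 = 356
  C-H: 6 × 402 = 2412
  C=C: 1 × 601 = 601
  I-I: 1 × 146 = 146
  Σ(broken) = 3515 kJ
Bonds formed (products):
  C-C: 2 × 356 = 712
  C-H: 6 × 402 = 2412
  C-I: 2 × 243 = 486
  Σ(formed) = 3610 kJ
ΔH = Σ(broken) − Σ(formed) = 3515 − 3610 = −95 kJ

ΔH ≈ −95 kJ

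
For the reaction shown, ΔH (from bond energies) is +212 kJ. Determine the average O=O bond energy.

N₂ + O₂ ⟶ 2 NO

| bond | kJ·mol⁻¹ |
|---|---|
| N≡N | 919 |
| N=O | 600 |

Let D be the O=O bond energy.
Σ(broken) = 1×919 + 1×D = 919 + D
Σ(formed) = 2×600 = 1200
ΔH = Σ(broken) − Σ(formed) = (919 + D) − (1200) = −281 + D
Setting this equal to +212 kJ gives D = 493 kJ/mol.

D(O=O) ≈ 493 kJ/mol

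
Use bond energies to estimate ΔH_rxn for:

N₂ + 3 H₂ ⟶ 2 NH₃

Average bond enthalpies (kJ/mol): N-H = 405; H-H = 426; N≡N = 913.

ΔH ≈ −239 kJ

Bonds broken (reactants):
  H-H: 3 × 426 = 1278
  N≡N: 1 × 913 = 913
  Σ(broken) = 2191 kJ
Bonds formed (products):
  N-H: 6 × 405 = 2430
  Σ(formed) = 2430 kJ
ΔH = Σ(broken) − Σ(formed) = 2191 − 2430 = −239 kJ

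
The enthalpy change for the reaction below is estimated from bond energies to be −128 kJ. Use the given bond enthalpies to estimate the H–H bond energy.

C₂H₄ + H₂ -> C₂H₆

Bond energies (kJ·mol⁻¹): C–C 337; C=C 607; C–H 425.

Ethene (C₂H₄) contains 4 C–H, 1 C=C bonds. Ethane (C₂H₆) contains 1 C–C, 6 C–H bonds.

Let D be the H–H bond energy.
Σ(broken) = 4×425 + 1×607 + 1×D = 2307 + D
Σ(formed) = 1×337 + 6×425 = 2887
ΔH = Σ(broken) − Σ(formed) = (2307 + D) − (2887) = −580 + D
Setting this equal to −128 kJ gives D = 452 kJ/mol.

D(H–H) ≈ 452 kJ/mol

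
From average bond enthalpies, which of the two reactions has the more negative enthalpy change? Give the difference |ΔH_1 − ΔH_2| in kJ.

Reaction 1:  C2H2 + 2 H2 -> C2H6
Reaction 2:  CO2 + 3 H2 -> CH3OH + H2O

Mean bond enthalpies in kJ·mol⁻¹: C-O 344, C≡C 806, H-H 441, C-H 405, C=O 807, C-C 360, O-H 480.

Reaction 1:
  Bonds broken (reactants):
    C≡C: 1 × 806 = 806
    C-H: 2 × 405 = 810
    H-H: 2 × 441 = 882
    Σ(broken) = 2498 kJ
  Bonds formed (products):
    C-C: 1 × 360 = 360
    C-H: 6 × 405 = 2430
    Σ(formed) = 2790 kJ
  ΔH_1 = 2498 − 2790 = −292 kJ
Reaction 2:
  Bonds broken (reactants):
    C=O: 2 × 807 = 1614
    H-H: 3 × 441 = 1323
    Σ(broken) = 2937 kJ
  Bonds formed (products):
    C-H: 3 × 405 = 1215
    C-O: 1 × 344 = 344
    O-H: 3 × 480 = 1440
    Σ(formed) = 2999 kJ
  ΔH_2 = 2937 − 2999 = −62 kJ
ΔH_1 − ΔH_2 = −230 kJ, so reaction 1 has the more negative ΔH; |ΔH_1 − ΔH_2| = 230 kJ.

Reaction 1, by 230 kJ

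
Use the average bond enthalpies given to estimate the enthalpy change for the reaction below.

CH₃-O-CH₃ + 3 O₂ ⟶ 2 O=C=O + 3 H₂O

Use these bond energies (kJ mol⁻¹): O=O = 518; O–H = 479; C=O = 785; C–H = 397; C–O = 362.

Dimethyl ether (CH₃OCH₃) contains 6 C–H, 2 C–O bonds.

ΔH ≈ −1354 kJ

Bonds broken (reactants):
  C–H: 6 × 397 = 2382
  C–O: 2 × 362 = 724
  O=O: 3 × 518 = 1554
  Σ(broken) = 4660 kJ
Bonds formed (products):
  C=O: 4 × 785 = 3140
  O–H: 6 × 479 = 2874
  Σ(formed) = 6014 kJ
ΔH = Σ(broken) − Σ(formed) = 4660 − 6014 = −1354 kJ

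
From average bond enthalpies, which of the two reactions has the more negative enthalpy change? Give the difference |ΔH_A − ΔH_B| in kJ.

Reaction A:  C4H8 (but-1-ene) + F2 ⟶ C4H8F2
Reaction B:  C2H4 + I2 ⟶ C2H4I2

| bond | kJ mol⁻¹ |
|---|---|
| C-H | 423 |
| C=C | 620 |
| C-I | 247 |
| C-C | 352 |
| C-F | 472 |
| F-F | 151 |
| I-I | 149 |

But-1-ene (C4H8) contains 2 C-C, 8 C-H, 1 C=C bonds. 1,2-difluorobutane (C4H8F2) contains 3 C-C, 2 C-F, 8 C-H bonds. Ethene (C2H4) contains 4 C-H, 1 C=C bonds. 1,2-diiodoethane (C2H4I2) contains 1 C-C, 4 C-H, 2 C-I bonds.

Reaction A:
  Bonds broken (reactants):
    C-C: 2 × 352 = 704
    C-H: 8 × 423 = 3384
    C=C: 1 × 620 = 620
    F-F: 1 × 151 = 151
    Σ(broken) = 4859 kJ
  Bonds formed (products):
    C-C: 3 × 352 = 1056
    C-F: 2 × 472 = 944
    C-H: 8 × 423 = 3384
    Σ(formed) = 5384 kJ
  ΔH_A = 4859 − 5384 = −525 kJ
Reaction B:
  Bonds broken (reactants):
    C-H: 4 × 423 = 1692
    C=C: 1 × 620 = 620
    I-I: 1 × 149 = 149
    Σ(broken) = 2461 kJ
  Bonds formed (products):
    C-C: 1 × 352 = 352
    C-H: 4 × 423 = 1692
    C-I: 2 × 247 = 494
    Σ(formed) = 2538 kJ
  ΔH_B = 2461 − 2538 = −77 kJ
ΔH_A − ΔH_B = −448 kJ, so reaction A has the more negative ΔH; |ΔH_A − ΔH_B| = 448 kJ.

Reaction A, by 448 kJ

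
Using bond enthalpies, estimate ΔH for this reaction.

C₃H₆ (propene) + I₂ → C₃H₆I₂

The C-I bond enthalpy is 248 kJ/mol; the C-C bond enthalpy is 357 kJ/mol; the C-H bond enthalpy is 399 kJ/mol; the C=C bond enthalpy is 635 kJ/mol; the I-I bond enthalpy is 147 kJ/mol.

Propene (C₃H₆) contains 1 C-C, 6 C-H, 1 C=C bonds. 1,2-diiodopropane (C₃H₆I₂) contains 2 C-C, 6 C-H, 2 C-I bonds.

ΔH ≈ −71 kJ

Bonds broken (reactants):
  C-C: 1 × 357 = 357
  C-H: 6 × 399 = 2394
  C=C: 1 × 635 = 635
  I-I: 1 × 147 = 147
  Σ(broken) = 3533 kJ
Bonds formed (products):
  C-C: 2 × 357 = 714
  C-H: 6 × 399 = 2394
  C-I: 2 × 248 = 496
  Σ(formed) = 3604 kJ
ΔH = Σ(broken) − Σ(formed) = 3533 − 3604 = −71 kJ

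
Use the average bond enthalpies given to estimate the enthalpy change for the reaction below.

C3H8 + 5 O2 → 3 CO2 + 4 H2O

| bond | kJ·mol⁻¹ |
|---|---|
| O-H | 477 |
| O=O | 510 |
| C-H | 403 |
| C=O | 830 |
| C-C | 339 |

ΔH ≈ −2344 kJ

Bonds broken (reactants):
  C-C: 2 × 339 = 678
  C-H: 8 × 403 = 3224
  O=O: 5 × 510 = 2550
  Σ(broken) = 6452 kJ
Bonds formed (products):
  C=O: 6 × 830 = 4980
  O-H: 8 × 477 = 3816
  Σ(formed) = 8796 kJ
ΔH = Σ(broken) − Σ(formed) = 6452 − 8796 = −2344 kJ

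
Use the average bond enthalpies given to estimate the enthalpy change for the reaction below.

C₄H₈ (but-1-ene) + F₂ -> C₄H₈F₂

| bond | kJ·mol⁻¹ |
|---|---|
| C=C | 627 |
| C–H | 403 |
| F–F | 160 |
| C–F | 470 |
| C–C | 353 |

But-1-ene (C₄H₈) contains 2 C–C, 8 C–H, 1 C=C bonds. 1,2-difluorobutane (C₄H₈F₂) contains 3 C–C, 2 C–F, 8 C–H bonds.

Bonds broken (reactants):
  C–C: 2 × 353 = 706
  C–H: 8 × 403 = 3224
  C=C: 1 × 627 = 627
  F–F: 1 × 160 = 160
  Σ(broken) = 4717 kJ
Bonds formed (products):
  C–C: 3 × 353 = 1059
  C–F: 2 × 470 = 940
  C–H: 8 × 403 = 3224
  Σ(formed) = 5223 kJ
ΔH = Σ(broken) − Σ(formed) = 4717 − 5223 = −506 kJ

ΔH ≈ −506 kJ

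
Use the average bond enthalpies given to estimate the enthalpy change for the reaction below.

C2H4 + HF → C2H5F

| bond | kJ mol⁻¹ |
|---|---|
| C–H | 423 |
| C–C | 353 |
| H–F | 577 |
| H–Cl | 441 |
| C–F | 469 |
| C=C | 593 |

ΔH ≈ −75 kJ

Bonds broken (reactants):
  C–H: 4 × 423 = 1692
  C=C: 1 × 593 = 593
  H–F: 1 × 577 = 577
  Σ(broken) = 2862 kJ
Bonds formed (products):
  C–C: 1 × 353 = 353
  C–F: 1 × 469 = 469
  C–H: 5 × 423 = 2115
  Σ(formed) = 2937 kJ
ΔH = Σ(broken) − Σ(formed) = 2862 − 2937 = −75 kJ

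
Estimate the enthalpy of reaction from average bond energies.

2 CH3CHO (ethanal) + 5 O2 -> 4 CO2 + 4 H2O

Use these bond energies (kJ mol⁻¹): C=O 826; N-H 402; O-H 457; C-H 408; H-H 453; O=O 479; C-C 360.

ΔH ≈ −2233 kJ

Bonds broken (reactants):
  C-C: 2 × 360 = 720
  C-H: 8 × 408 = 3264
  C=O: 2 × 826 = 1652
  O=O: 5 × 479 = 2395
  Σ(broken) = 8031 kJ
Bonds formed (products):
  C=O: 8 × 826 = 6608
  O-H: 8 × 457 = 3656
  Σ(formed) = 10264 kJ
ΔH = Σ(broken) − Σ(formed) = 8031 − 10264 = −2233 kJ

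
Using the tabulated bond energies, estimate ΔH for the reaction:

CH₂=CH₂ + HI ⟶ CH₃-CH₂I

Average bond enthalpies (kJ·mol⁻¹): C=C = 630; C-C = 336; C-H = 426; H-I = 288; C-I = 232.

ΔH ≈ −76 kJ

Bonds broken (reactants):
  C-H: 4 × 426 = 1704
  C=C: 1 × 630 = 630
  H-I: 1 × 288 = 288
  Σ(broken) = 2622 kJ
Bonds formed (products):
  C-C: 1 × 336 = 336
  C-H: 5 × 426 = 2130
  C-I: 1 × 232 = 232
  Σ(formed) = 2698 kJ
ΔH = Σ(broken) − Σ(formed) = 2622 − 2698 = −76 kJ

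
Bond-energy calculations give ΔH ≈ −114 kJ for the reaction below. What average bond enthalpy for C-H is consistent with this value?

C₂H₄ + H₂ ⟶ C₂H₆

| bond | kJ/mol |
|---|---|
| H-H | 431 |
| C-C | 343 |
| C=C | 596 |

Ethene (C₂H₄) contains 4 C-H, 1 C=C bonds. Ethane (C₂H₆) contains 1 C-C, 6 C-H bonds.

Let D be the C-H bond energy.
Σ(broken) = 4×D + 1×596 + 1×431 = 1027 + 4D
Σ(formed) = 1×343 + 6×D = 343 + 6D
ΔH = Σ(broken) − Σ(formed) = (1027 + 4D) − (343 + 6D) = +684 − 2D
Setting this equal to −114 kJ gives 2D = 798, so D = 399 kJ/mol.

D(C-H) ≈ 399 kJ/mol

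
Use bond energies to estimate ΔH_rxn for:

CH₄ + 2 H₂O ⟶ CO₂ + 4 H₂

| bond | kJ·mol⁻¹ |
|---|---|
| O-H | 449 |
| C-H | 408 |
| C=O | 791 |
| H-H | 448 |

Bonds broken (reactants):
  C-H: 4 × 408 = 1632
  O-H: 4 × 449 = 1796
  Σ(broken) = 3428 kJ
Bonds formed (products):
  C=O: 2 × 791 = 1582
  H-H: 4 × 448 = 1792
  Σ(formed) = 3374 kJ
ΔH = Σ(broken) − Σ(formed) = 3428 − 3374 = +54 kJ

ΔH ≈ +54 kJ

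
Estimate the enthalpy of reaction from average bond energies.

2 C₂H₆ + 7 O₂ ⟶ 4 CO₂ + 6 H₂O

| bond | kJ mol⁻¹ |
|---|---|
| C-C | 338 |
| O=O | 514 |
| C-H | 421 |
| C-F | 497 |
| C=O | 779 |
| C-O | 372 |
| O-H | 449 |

Bonds broken (reactants):
  C-C: 2 × 338 = 676
  C-H: 12 × 421 = 5052
  O=O: 7 × 514 = 3598
  Σ(broken) = 9326 kJ
Bonds formed (products):
  C=O: 8 × 779 = 6232
  O-H: 12 × 449 = 5388
  Σ(formed) = 11620 kJ
ΔH = Σ(broken) − Σ(formed) = 9326 − 11620 = −2294 kJ

ΔH ≈ −2294 kJ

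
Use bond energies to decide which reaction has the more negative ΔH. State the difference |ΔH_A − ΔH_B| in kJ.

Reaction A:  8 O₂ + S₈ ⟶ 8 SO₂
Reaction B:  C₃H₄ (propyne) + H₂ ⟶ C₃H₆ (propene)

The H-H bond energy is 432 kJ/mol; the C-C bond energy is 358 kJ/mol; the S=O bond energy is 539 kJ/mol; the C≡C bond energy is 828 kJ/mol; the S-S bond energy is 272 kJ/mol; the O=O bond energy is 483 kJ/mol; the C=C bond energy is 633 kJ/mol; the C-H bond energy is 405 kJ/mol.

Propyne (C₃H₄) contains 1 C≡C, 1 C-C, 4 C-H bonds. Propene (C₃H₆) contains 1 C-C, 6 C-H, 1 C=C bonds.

Reaction A:
  Bonds broken (reactants):
    O=O: 8 × 483 = 3864
    S-S: 8 × 272 = 2176
    Σ(broken) = 6040 kJ
  Bonds formed (products):
    S=O: 16 × 539 = 8624
    Σ(formed) = 8624 kJ
  ΔH_A = 6040 − 8624 = −2584 kJ
Reaction B:
  Bonds broken (reactants):
    C≡C: 1 × 828 = 828
    C-C: 1 × 358 = 358
    C-H: 4 × 405 = 1620
    H-H: 1 × 432 = 432
    Σ(broken) = 3238 kJ
  Bonds formed (products):
    C-C: 1 × 358 = 358
    C-H: 6 × 405 = 2430
    C=C: 1 × 633 = 633
    Σ(formed) = 3421 kJ
  ΔH_B = 3238 − 3421 = −183 kJ
ΔH_A − ΔH_B = −2401 kJ, so reaction A has the more negative ΔH; |ΔH_A − ΔH_B| = 2401 kJ.

Reaction A, by 2401 kJ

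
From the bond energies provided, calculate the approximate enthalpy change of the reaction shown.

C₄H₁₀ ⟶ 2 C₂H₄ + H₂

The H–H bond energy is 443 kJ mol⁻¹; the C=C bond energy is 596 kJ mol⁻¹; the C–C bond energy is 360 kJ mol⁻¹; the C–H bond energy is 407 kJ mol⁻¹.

Bonds broken (reactants):
  C–C: 3 × 360 = 1080
  C–H: 10 × 407 = 4070
  Σ(broken) = 5150 kJ
Bonds formed (products):
  C–H: 8 × 407 = 3256
  C=C: 2 × 596 = 1192
  H–H: 1 × 443 = 443
  Σ(formed) = 4891 kJ
ΔH = Σ(broken) − Σ(formed) = 5150 − 4891 = +259 kJ

ΔH ≈ +259 kJ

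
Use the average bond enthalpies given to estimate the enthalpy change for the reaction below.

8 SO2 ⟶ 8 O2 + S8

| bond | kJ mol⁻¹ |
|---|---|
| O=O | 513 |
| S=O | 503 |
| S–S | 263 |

Bonds broken (reactants):
  S=O: 16 × 503 = 8048
  Σ(broken) = 8048 kJ
Bonds formed (products):
  O=O: 8 × 513 = 4104
  S–S: 8 × 263 = 2104
  Σ(formed) = 6208 kJ
ΔH = Σ(broken) − Σ(formed) = 8048 − 6208 = +1840 kJ

ΔH ≈ +1840 kJ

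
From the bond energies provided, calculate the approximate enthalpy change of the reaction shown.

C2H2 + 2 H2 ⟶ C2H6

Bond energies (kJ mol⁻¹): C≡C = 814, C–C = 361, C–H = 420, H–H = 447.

ΔH ≈ −333 kJ

Bonds broken (reactants):
  C≡C: 1 × 814 = 814
  C–H: 2 × 420 = 840
  H–H: 2 × 447 = 894
  Σ(broken) = 2548 kJ
Bonds formed (products):
  C–C: 1 × 361 = 361
  C–H: 6 × 420 = 2520
  Σ(formed) = 2881 kJ
ΔH = Σ(broken) − Σ(formed) = 2548 − 2881 = −333 kJ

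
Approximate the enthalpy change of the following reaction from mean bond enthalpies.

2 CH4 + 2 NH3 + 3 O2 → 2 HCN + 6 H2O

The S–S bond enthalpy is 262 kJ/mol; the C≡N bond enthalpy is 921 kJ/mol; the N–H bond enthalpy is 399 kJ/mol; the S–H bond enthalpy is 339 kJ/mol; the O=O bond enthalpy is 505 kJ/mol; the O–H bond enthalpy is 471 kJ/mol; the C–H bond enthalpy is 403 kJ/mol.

ΔH ≈ −1167 kJ

Bonds broken (reactants):
  C–H: 8 × 403 = 3224
  N–H: 6 × 399 = 2394
  O=O: 3 × 505 = 1515
  Σ(broken) = 7133 kJ
Bonds formed (products):
  C≡N: 2 × 921 = 1842
  C–H: 2 × 403 = 806
  O–H: 12 × 471 = 5652
  Σ(formed) = 8300 kJ
ΔH = Σ(broken) − Σ(formed) = 7133 − 8300 = −1167 kJ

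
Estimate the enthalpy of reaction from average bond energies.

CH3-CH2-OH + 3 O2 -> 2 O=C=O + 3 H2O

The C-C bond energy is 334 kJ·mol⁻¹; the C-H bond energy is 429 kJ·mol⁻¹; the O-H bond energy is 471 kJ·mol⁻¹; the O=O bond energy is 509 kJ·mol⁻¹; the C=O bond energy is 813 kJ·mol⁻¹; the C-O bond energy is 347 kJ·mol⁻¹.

Bonds broken (reactants):
  C-C: 1 × 334 = 334
  C-H: 5 × 429 = 2145
  C-O: 1 × 347 = 347
  O-H: 1 × 471 = 471
  O=O: 3 × 509 = 1527
  Σ(broken) = 4824 kJ
Bonds formed (products):
  C=O: 4 × 813 = 3252
  O-H: 6 × 471 = 2826
  Σ(formed) = 6078 kJ
ΔH = Σ(broken) − Σ(formed) = 4824 − 6078 = −1254 kJ

ΔH ≈ −1254 kJ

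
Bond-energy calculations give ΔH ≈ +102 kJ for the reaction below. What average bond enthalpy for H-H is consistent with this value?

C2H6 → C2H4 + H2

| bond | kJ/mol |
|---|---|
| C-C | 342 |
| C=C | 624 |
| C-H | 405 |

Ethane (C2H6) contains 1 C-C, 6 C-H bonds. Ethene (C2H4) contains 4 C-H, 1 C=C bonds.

D(H-H) ≈ 426 kJ/mol

Let D be the H-H bond energy.
Σ(broken) = 1×342 + 6×405 = 2772
Σ(formed) = 4×405 + 1×624 + 1×D = 2244 + D
ΔH = Σ(broken) − Σ(formed) = (2772) − (2244 + D) = +528 − D
Setting this equal to +102 kJ gives D = 426 kJ/mol.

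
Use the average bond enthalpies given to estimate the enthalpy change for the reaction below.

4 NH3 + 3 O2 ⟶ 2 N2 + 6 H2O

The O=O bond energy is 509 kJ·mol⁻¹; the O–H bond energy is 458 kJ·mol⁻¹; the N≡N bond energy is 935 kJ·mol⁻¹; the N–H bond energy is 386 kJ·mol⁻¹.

ΔH ≈ −1207 kJ

Bonds broken (reactants):
  N–H: 12 × 386 = 4632
  O=O: 3 × 509 = 1527
  Σ(broken) = 6159 kJ
Bonds formed (products):
  N≡N: 2 × 935 = 1870
  O–H: 12 × 458 = 5496
  Σ(formed) = 7366 kJ
ΔH = Σ(broken) − Σ(formed) = 6159 − 7366 = −1207 kJ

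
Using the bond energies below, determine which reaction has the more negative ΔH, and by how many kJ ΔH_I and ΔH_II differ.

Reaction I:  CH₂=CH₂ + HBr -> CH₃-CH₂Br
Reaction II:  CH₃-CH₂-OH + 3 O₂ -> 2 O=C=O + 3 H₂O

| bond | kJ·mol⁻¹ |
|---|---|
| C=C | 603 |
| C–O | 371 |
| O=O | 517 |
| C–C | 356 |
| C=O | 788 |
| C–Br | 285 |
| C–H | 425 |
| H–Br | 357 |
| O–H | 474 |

Reaction II, by 1013 kJ

Reaction I:
  Bonds broken (reactants):
    C–H: 4 × 425 = 1700
    C=C: 1 × 603 = 603
    H–Br: 1 × 357 = 357
    Σ(broken) = 2660 kJ
  Bonds formed (products):
    C–Br: 1 × 285 = 285
    C–C: 1 × 356 = 356
    C–H: 5 × 425 = 2125
    Σ(formed) = 2766 kJ
  ΔH_I = 2660 − 2766 = −106 kJ
Reaction II:
  Bonds broken (reactants):
    C–C: 1 × 356 = 356
    C–H: 5 × 425 = 2125
    C–O: 1 × 371 = 371
    O–H: 1 × 474 = 474
    O=O: 3 × 517 = 1551
    Σ(broken) = 4877 kJ
  Bonds formed (products):
    C=O: 4 × 788 = 3152
    O–H: 6 × 474 = 2844
    Σ(formed) = 5996 kJ
  ΔH_II = 4877 − 5996 = −1119 kJ
ΔH_I − ΔH_II = +1013 kJ, so reaction II has the more negative ΔH; |ΔH_I − ΔH_II| = 1013 kJ.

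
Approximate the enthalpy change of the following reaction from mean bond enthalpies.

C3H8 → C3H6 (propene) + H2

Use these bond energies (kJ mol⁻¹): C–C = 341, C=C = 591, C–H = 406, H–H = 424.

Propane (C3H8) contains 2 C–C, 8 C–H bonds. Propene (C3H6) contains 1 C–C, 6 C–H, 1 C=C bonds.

Bonds broken (reactants):
  C–C: 2 × 341 = 682
  C–H: 8 × 406 = 3248
  Σ(broken) = 3930 kJ
Bonds formed (products):
  C–C: 1 × 341 = 341
  C–H: 6 × 406 = 2436
  C=C: 1 × 591 = 591
  H–H: 1 × 424 = 424
  Σ(formed) = 3792 kJ
ΔH = Σ(broken) − Σ(formed) = 3930 − 3792 = +138 kJ

ΔH ≈ +138 kJ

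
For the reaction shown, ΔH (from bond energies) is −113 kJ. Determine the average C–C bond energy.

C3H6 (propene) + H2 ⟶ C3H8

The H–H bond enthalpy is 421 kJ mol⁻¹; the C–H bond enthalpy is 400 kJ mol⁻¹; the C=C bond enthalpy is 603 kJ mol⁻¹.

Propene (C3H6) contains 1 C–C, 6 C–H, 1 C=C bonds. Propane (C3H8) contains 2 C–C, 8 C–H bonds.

D(C–C) ≈ 337 kJ/mol

Let D be the C–C bond energy.
Σ(broken) = 1×D + 6×400 + 1×603 + 1×421 = 3424 + D
Σ(formed) = 2×D + 8×400 = 3200 + 2D
ΔH = Σ(broken) − Σ(formed) = (3424 + D) − (3200 + 2D) = +224 − D
Setting this equal to −113 kJ gives D = 337 kJ/mol.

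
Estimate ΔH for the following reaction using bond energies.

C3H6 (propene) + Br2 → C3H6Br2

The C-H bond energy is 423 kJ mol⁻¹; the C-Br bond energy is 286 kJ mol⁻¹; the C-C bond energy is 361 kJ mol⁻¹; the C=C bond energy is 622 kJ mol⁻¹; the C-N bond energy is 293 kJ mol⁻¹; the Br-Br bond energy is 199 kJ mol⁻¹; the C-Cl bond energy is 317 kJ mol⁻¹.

ΔH ≈ −112 kJ

Bonds broken (reactants):
  Br-Br: 1 × 199 = 199
  C-C: 1 × 361 = 361
  C-H: 6 × 423 = 2538
  C=C: 1 × 622 = 622
  Σ(broken) = 3720 kJ
Bonds formed (products):
  C-Br: 2 × 286 = 572
  C-C: 2 × 361 = 722
  C-H: 6 × 423 = 2538
  Σ(formed) = 3832 kJ
ΔH = Σ(broken) − Σ(formed) = 3720 − 3832 = −112 kJ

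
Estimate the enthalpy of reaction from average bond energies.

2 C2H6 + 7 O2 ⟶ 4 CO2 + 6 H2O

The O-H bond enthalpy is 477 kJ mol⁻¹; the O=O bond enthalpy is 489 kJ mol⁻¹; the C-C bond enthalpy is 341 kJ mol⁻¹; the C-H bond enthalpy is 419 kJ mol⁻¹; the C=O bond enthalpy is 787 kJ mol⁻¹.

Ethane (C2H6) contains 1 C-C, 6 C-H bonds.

ΔH ≈ −2887 kJ

Bonds broken (reactants):
  C-C: 2 × 341 = 682
  C-H: 12 × 419 = 5028
  O=O: 7 × 489 = 3423
  Σ(broken) = 9133 kJ
Bonds formed (products):
  C=O: 8 × 787 = 6296
  O-H: 12 × 477 = 5724
  Σ(formed) = 12020 kJ
ΔH = Σ(broken) − Σ(formed) = 9133 − 12020 = −2887 kJ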